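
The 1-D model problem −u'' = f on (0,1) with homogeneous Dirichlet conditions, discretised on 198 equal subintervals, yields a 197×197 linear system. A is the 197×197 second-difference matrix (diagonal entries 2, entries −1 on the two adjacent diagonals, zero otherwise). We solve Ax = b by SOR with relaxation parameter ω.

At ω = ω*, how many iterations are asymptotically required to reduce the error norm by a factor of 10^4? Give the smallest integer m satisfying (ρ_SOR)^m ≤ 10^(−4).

n=197: λ(B_J) = 1 − λ(A)/2 = cos(kπ/198); k=1 gives ρ_J = 0.9998741.
root = sin(π/198) = 0.0158660  (since 1−cos² = sin²).
[ω*] 2 ÷ (1 + 0.0158660) = 2 ÷ 1.0158660 = 1.9687636.
ρ_SOR = ω* − 1 ≈ 0.9687636.
Need (0.9687636)^m ≤ 10^(−4): m ≥ 4·ln10/|ln 0.9687636| = 9.21034/0.0317347 = 290.229 ⇒ m = 291.

m = 291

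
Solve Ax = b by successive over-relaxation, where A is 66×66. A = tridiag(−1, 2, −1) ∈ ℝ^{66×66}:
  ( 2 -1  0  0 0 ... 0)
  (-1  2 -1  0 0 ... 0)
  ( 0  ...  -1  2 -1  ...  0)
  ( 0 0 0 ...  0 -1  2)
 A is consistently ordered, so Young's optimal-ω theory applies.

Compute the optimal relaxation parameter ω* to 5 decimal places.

B_J for the 66×66 system has eigenvalues cos(kπ/67); ρ_J = cos(π/67) = 0.99890.
√(1−ρ_J²) simplifies to sin(π/67) = 0.046872.
[ω*] 2 ÷ (1 + 0.046872) = 2 ÷ 1.046872 = 1.91045.
and ρ(B_{ω*}) = 1.91045 − 1 = 0.91045.

ω* = 1.91045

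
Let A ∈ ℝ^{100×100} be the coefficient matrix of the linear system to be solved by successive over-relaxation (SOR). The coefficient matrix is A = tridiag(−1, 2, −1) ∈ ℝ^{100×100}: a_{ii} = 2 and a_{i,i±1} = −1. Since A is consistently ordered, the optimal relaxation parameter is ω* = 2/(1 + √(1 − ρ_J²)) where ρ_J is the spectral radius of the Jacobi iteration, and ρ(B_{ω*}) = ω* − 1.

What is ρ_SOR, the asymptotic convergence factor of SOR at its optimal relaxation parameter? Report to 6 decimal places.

ρ_SOR = 0.939676

[ρ_J] n=100: ρ(B_J) = cos(π/(n+1)) = cos(π/101) = 0.999516.
√(1−ρ_J²) simplifies to sin(π/101) = 0.0310999.
ω* = 2/(1+0.0310999) = 1.939676
ρ_SOR = ω* − 1 ≈ 0.939676.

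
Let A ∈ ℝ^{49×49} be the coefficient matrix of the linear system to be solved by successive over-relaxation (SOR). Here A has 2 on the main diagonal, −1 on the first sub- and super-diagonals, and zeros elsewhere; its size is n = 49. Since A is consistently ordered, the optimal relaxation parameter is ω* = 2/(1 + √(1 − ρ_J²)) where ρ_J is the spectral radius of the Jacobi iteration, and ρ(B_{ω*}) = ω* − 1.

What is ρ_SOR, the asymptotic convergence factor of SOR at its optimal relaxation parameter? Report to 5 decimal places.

spectrum of D⁻¹(L+U) = {cos(kπ/50) : 1≤k≤49}; ρ_J = cos(π/50) = 0.99803.
√(1 − cos²(π/50)) = sin(π/50) ≈ 0.062791.
Young: ω* = 2/(1+√(1−ρ_J²)) = 2/(1+0.062791) = 2/1.062791 = 1.88184.
ρ_SOR = ω* − 1 = 1.88184 − 1 = 0.88184.

ρ_SOR = 0.88184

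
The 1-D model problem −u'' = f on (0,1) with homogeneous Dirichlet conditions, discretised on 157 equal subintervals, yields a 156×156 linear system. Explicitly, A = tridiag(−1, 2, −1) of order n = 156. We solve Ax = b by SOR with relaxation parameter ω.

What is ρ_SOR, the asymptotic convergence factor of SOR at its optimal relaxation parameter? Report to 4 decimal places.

ρ_SOR = 0.9608

½·tridiag(1,0,1) at n=156: λ_k = cos(kπ/157); max |λ| at k=1 ⇒ ρ_J = cos(π/157) ≈ 0.9998.
√(1 − cos²(π/157)) = sin(π/157) ≈ 0.02001.
So ω* = 2/1.02001 = 1.9608 (Young).
ρ_SOR = ω* − 1 ≈ 0.9608.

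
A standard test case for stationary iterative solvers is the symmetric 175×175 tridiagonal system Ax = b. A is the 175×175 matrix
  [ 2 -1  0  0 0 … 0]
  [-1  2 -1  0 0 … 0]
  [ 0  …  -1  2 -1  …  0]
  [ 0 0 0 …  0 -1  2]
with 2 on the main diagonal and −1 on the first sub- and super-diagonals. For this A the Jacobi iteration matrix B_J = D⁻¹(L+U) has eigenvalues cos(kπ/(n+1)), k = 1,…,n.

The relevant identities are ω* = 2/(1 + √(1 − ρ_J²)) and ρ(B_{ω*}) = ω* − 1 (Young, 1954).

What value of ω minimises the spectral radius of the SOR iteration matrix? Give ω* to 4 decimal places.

ω* = 1.9649

½·tridiag(1,0,1) at n=175: λ_k = cos(kπ/176); max |λ| at k=1 ⇒ ρ_J = cos(π/176) ≈ 0.9998.
√(1 − cos²(π/176)) = sin(π/176) ≈ 0.01785.
ω* = 2 / (1 + 0.01785) = 2 / 1.01785 ≈ 1.9649.
ρ_SOR = ω* − 1 = 1.9649 − 1 = 0.9649.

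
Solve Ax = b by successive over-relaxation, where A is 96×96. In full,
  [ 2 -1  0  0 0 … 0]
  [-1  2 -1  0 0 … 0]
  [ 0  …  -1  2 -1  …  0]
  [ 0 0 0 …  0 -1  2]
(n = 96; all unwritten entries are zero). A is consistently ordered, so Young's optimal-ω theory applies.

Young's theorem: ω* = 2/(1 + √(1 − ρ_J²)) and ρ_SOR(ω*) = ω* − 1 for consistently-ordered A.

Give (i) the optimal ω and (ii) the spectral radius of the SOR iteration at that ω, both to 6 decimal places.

ρ_J = max_k |cos(kπ/97)| = cos(π/97) = 0.999476
√(1−ρ_J²) simplifies to sin(π/97) = 0.0323819.
ω* = 2/(1 + 0.0323819) = 2/1.0323819 = 1.937268.
ρ_SOR = ω* − 1 = 1.937268 − 1 = 0.937268.

ω* = 1.937268, ρ_SOR = 0.937268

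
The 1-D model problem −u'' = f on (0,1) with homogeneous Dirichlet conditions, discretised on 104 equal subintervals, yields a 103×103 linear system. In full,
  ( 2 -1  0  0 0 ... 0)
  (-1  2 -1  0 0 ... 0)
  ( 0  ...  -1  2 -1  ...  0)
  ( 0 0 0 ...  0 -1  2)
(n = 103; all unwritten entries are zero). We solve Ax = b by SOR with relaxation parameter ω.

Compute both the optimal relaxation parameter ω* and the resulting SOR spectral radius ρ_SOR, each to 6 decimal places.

ω* = 1.941365, ρ_SOR = 0.941365

[ρ_J] n=103: ρ(B_J) = cos(π/(n+1)) = cos(π/104) = 0.999544.
1 − cos²(π/104) = sin²(π/104) ⇒ √(1−ρ_J²) = sin(π/104) = 0.0302030.
[ω*] 2 ÷ (1 + 0.0302030) = 2 ÷ 1.0302030 = 1.941365.
ρ(B_{ω*}) = ω*−1 = 0.941365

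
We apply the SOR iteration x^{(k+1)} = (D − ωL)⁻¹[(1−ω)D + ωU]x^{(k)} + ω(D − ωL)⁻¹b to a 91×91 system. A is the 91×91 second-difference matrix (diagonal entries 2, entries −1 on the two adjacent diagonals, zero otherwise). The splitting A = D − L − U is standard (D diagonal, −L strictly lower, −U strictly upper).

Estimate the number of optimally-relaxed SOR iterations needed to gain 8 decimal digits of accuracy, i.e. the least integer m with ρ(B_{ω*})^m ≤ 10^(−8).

n=91: λ(B_J) = 1 − λ(A)/2 = cos(kπ/92); k=1 gives ρ_J = 0.9994170.
√(1 − cos²(π/92)) = sin(π/92) ≈ 0.0341411.
ω* = 2/(1 + 0.0341411) = 2/1.0341411 = 1.9339721.
ρ_SOR = ω* − 1 ≈ 0.9339721.
(0.9339721)^m ≤ 10^{−8}  ⇒  m·ln(0.9339721) ≤ −8·ln10  ⇒  m ≥ 269.668  ⇒  m = 270

m = 270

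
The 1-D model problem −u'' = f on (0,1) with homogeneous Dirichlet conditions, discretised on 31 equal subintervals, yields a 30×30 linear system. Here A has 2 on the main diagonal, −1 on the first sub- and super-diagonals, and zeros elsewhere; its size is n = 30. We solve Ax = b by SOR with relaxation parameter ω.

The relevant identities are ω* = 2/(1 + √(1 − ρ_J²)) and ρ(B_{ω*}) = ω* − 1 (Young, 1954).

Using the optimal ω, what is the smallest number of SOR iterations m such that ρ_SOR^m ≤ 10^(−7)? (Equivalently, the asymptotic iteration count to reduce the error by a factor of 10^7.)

m = 80

spectrum of D⁻¹(L+U) = {cos(kπ/31) : 1≤k≤30}; ρ_J = cos(π/31) = 0.9948693.
√(1−ρ_J²) = |sin(π/31)| = 0.1011683
Young: ω* = 2/(1+√(1−ρ_J²)) = 2/(1+0.1011683) = 2/1.1011683 = 1.8162528.
[ρ_SOR] ω* − 1 = 0.8162528.
ρ_SOR^m ≤ 10^(−7) ⇔ m ≥ 7·ln10/(−ln 0.8162528) = 16.1181/0.203031 = 79.387; m = ⌈79.387⌉ = 80.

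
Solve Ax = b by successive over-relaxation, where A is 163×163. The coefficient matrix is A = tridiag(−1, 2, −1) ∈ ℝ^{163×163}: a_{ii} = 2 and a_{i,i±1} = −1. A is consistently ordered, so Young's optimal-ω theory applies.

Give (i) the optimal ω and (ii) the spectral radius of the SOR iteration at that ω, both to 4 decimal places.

[ρ_J] n=163: ρ(B_J) = cos(π/(n+1)) = cos(π/164) = 0.9998.
√(1 − cos²(π/164)) = sin(π/164) ≈ 0.01915.
ω* = 2/(1+0.01915) = 1.9624
ρ_SOR = ω* − 1 = 1.9624 − 1 = 0.9624.

ω* = 1.9624, ρ_SOR = 0.9624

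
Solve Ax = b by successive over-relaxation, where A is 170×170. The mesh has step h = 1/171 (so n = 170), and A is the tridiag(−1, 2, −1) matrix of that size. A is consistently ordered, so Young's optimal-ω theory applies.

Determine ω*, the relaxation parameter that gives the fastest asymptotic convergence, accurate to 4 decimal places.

ω* = 1.9639

n=170: λ(B_J) = 1 − λ(A)/2 = cos(kπ/171); k=1 gives ρ_J = 0.9998.
1 − cos²(π/171) = sin²(π/171) ⇒ √(1−ρ_J²) = sin(π/171) = 0.01837.
ω* = 2/(1+0.01837) = 1.9639
ρ_SOR = ω* − 1 = 1.9639 − 1 = 0.9639.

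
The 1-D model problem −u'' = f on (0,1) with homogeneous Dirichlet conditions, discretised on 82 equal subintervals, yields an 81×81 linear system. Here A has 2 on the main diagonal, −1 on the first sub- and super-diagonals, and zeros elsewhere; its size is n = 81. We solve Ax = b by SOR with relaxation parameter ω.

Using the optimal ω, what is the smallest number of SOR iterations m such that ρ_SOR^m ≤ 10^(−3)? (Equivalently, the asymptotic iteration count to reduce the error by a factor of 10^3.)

m = 91

½·tridiag(1,0,1) at n=81: λ_k = cos(kπ/82); max |λ| at k=1 ⇒ ρ_J = cos(π/82) ≈ 0.9992662.
root = sin(π/82) = 0.0383027  (since 1−cos² = sin²).
Young: ω* = 2/(1+√(1−ρ_J²)) = 2/(1+0.0383027) = 2/1.0383027 = 1.9262206.
ρ(B_{ω*}) = ω*−1 = 0.9262206
(0.9262206)^m ≤ 10^{−3}  ⇒  m·ln(0.9262206) ≤ −3·ln10  ⇒  m ≥ 90.129  ⇒  m = 91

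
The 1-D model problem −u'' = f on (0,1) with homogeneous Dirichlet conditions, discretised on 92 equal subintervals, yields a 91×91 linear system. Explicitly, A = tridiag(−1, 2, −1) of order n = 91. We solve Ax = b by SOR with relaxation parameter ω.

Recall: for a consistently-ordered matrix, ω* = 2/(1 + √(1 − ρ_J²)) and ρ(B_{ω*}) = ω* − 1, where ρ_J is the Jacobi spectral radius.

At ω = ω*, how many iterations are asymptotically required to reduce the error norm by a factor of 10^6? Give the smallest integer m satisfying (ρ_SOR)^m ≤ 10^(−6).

spectrum of D⁻¹(L+U) = {cos(kπ/92) : 1≤k≤91}; ρ_J = cos(π/92) = 0.9994170.
√(1−ρ_J²) = |sin(π/92)| = 0.0341411
ω* = 2/(1 + 0.0341411) = 2/1.0341411 = 1.9339721.
ρ_SOR = ω* − 1 ≈ 0.9339721.
ρ_SOR^m ≤ 10^(−6) ⇔ m ≥ 6·ln10/(−ln 0.9339721) = 13.8155/0.0683087 = 202.251; m = ⌈202.251⌉ = 203.

m = 203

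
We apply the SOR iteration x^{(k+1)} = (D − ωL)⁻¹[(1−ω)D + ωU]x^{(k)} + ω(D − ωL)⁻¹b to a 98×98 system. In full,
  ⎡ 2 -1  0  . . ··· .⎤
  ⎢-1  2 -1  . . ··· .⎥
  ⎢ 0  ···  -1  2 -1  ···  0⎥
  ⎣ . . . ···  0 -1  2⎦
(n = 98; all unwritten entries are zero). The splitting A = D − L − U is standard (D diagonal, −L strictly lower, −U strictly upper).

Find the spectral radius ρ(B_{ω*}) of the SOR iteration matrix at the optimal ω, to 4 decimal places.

ρ_SOR = 0.9385

½·tridiag(1,0,1) at n=98: λ_k = cos(kπ/99); max |λ| at k=1 ⇒ ρ_J = cos(π/99) ≈ 0.9995.
root = sin(π/99) = 0.03173  (since 1−cos² = sin²).
ω* = 2/(1 + 0.03173) = 2/1.03173 = 1.9385.
ρ_SOR = ω* − 1 ≈ 0.9385.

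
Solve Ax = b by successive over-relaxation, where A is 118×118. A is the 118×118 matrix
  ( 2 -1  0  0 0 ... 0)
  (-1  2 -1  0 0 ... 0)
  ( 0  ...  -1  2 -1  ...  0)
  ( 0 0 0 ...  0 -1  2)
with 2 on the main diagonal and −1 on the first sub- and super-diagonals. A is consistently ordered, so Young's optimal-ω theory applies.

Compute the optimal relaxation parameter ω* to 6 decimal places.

ω* = 1.948564

B_J for the 118×118 system has eigenvalues cos(kπ/119); ρ_J = cos(π/119) = 0.999652.
√(1−ρ_J²) simplifies to sin(π/119) = 0.0263969.
[ω*] 2 ÷ (1 + 0.0263969) = 2 ÷ 1.0263969 = 1.948564.
[ρ_SOR] ω* − 1 = 0.948564.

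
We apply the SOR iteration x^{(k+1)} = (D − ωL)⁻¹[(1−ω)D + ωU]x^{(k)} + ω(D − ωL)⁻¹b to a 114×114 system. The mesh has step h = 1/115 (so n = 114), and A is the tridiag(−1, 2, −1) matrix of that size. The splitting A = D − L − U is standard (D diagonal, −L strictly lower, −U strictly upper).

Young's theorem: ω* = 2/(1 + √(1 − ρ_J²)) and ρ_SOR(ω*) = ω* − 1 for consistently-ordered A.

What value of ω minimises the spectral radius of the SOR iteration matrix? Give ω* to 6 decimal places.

ω* = 1.946823

spectrum of D⁻¹(L+U) = {cos(kπ/115) : 1≤k≤114}; ρ_J = cos(π/115) = 0.999627.
1 − cos²(π/115) = sin²(π/115) ⇒ √(1−ρ_J²) = sin(π/115) = 0.0273148.
ω* = 2/(1 + 0.0273148) = 2/1.0273148 = 1.946823.
ρ(B_{ω*}) = ω*−1 = 0.946823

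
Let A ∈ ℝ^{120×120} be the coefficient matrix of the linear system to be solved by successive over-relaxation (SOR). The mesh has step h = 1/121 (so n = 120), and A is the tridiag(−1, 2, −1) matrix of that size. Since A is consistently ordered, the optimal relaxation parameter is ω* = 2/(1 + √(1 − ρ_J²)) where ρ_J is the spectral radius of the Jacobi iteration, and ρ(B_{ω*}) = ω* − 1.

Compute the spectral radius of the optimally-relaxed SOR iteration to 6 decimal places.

ρ_SOR = 0.949392

[ρ_J] n=120: ρ(B_J) = cos(π/(n+1)) = cos(π/121) = 0.999663.
√(1−ρ_J²) simplifies to sin(π/121) = 0.0259607.
Young: ω* = 2/(1+√(1−ρ_J²)) = 2/(1+0.0259607) = 2/1.0259607 = 1.949392.
Hence ρ(B_{ω*}) = 1.949392 − 1 = 0.949392.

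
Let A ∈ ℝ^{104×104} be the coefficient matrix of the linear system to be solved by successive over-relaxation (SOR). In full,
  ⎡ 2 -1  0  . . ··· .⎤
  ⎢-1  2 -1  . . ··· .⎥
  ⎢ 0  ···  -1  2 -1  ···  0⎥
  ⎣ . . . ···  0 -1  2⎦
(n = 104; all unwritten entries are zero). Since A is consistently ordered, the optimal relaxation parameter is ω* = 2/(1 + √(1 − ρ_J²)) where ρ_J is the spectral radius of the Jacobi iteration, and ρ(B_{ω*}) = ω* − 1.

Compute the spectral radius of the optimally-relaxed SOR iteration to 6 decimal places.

ρ_SOR = 0.941907

½·tridiag(1,0,1) at n=104: λ_k = cos(kπ/105); max |λ| at k=1 ⇒ ρ_J = cos(π/105) ≈ 0.999552.
√(1−ρ_J²) simplifies to sin(π/105) = 0.0299155.
Young: ω* = 2/(1+√(1−ρ_J²)) = 2/(1+0.0299155) = 2/1.0299155 = 1.941907.
[ρ_SOR] ω* − 1 = 0.941907.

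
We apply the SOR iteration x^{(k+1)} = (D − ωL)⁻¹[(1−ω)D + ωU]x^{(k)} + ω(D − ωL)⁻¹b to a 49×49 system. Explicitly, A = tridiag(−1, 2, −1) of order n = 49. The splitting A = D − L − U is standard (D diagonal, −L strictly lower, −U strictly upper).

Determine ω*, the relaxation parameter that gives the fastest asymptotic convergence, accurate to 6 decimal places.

[ρ_J] n=49: ρ(B_J) = cos(π/(n+1)) = cos(π/50) = 0.998027.
√(1 − cos²(π/50)) = sin(π/50) ≈ 0.0627905.
So ω* = 2/1.0627905 = 1.881838 (Young).
ρ_SOR = ω* − 1 = 1.881838 − 1 = 0.881838.

ω* = 1.881838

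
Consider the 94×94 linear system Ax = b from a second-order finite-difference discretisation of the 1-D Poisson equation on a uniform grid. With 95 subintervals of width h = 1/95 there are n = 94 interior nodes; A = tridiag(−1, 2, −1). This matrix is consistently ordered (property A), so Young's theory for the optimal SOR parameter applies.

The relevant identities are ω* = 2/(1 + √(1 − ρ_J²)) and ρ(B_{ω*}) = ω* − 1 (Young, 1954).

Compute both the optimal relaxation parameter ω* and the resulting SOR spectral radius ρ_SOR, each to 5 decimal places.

ω* = 1.93599, ρ_SOR = 0.93599

[ρ_J] n=94: ρ(B_J) = cos(π/(n+1)) = cos(π/95) = 0.99945.
√(1−ρ_J²) simplifies to sin(π/95) = 0.033063.
Then 2/(1+√(1−ρ_J²)) = 2/(1+0.033063); ω* = 2/1.033063 = 1.93599.
ρ(B_{ω*}) = ω*−1 = 0.93599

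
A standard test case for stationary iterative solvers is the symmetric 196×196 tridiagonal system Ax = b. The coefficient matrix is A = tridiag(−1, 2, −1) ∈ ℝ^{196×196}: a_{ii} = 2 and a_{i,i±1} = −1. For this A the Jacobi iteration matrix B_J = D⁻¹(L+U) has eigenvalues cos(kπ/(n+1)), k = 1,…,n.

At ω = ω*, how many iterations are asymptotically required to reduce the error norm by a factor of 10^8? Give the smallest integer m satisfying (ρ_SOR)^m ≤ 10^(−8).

n=196: λ(B_J) = 1 − λ(A)/2 = cos(kπ/197); k=1 gives ρ_J = 0.9998728.
√(1−ρ_J²) simplifies to sin(π/197) = 0.0159465.
Then 2/(1+√(1−ρ_J²)) = 2/(1+0.0159465); ω* = 2/1.0159465 = 1.9686076.
ρ(B_{ω*}) = ω*−1 = 0.9686076
8·ln10 = 18.4207; −ln(0.9686076) = 0.0318957; m = ⌈18.4207/0.0318957⌉ = ⌈577.529⌉ = 578.

m = 578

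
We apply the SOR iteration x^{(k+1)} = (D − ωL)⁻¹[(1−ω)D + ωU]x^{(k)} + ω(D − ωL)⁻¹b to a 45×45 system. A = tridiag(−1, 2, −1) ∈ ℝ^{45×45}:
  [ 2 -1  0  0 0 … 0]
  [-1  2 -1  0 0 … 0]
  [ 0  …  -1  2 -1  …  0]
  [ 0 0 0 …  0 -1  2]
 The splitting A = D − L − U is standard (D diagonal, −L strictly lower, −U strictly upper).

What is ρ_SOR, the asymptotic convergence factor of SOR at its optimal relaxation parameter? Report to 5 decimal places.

ρ_SOR = 0.87223

ρ_J = max_k |cos(kπ/46)| = cos(π/46) = 0.99767
√(1−ρ_J²) simplifies to sin(π/46) = 0.068242.
So ω* = 2/1.068242 = 1.87223 (Young).
and ρ(B_{ω*}) = 1.87223 − 1 = 0.87223.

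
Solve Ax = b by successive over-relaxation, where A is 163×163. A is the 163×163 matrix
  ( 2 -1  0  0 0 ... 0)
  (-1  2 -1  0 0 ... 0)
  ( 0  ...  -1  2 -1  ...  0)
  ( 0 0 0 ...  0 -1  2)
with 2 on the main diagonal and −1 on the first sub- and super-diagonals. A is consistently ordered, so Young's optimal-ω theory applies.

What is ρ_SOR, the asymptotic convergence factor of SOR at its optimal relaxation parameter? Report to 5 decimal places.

ρ_SOR = 0.96241

B_J for the 163×163 system has eigenvalues cos(kπ/164); ρ_J = cos(π/164) = 0.99982.
root = sin(π/164) = 0.019155  (since 1−cos² = sin²).
ω* = 2 / (1 + 0.019155) = 2 / 1.019155 ≈ 1.96241.
At ω = 1.96241 every |λ(B_ω)| = ω−1, so ρ_SOR = 0.96241.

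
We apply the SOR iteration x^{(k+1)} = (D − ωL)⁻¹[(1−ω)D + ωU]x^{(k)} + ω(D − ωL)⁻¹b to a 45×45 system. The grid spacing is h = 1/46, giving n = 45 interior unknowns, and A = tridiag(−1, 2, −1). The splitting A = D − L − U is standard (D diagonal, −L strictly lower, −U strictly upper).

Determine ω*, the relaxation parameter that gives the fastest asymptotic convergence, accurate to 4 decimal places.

[ρ_J] n=45: ρ(B_J) = cos(π/(n+1)) = cos(π/46) = 0.9977.
√(1 − cos²(π/46)) = sin(π/46) ≈ 0.06824.
ω* = 2/(1+0.06824) = 1.8722
ρ_SOR = ω* − 1 = 1.8722 − 1 = 0.8722.

ω* = 1.8722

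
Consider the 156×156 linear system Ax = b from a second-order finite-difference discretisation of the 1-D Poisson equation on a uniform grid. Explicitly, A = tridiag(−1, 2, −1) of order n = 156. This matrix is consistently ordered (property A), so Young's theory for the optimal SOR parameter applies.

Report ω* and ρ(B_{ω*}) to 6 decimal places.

ω* = 1.960767, ρ_SOR = 0.960767

[ρ_J] n=156: ρ(B_J) = cos(π/(n+1)) = cos(π/157) = 0.999800.
√(1 − cos²(π/157)) = sin(π/157) ≈ 0.0200088.
Then 2/(1+√(1−ρ_J²)) = 2/(1+0.0200088); ω* = 2/1.0200088 = 1.960767.
ρ_SOR = ω* − 1 ≈ 0.960767.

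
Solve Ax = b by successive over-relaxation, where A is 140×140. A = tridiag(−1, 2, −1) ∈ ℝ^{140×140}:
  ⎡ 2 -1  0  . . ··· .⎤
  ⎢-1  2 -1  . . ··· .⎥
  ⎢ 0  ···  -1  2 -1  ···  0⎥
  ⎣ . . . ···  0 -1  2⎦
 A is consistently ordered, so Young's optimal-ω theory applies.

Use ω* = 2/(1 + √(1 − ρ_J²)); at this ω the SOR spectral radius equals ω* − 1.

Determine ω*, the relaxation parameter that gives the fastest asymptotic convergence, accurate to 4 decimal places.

ω* = 1.9564

n=140: λ(B_J) = 1 − λ(A)/2 = cos(kπ/141); k=1 gives ρ_J = 0.9998.
√(1−ρ_J²) = |sin(π/141)| = 0.02228
Then 2/(1+√(1−ρ_J²)) = 2/(1+0.02228); ω* = 2/1.02228 = 1.9564.
[ρ_SOR] ω* − 1 = 0.9564.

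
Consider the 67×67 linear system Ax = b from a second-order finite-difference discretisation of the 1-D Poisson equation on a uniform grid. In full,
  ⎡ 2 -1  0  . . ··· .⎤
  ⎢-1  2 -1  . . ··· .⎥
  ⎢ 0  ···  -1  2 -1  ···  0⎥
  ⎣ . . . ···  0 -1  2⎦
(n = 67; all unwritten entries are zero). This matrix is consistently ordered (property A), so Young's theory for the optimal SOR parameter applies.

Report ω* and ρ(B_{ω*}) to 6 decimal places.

ω* = 1.911711, ρ_SOR = 0.911711

n=67: λ(B_J) = 1 − λ(A)/2 = cos(kπ/68); k=1 gives ρ_J = 0.998933.
1 − cos²(π/68) = sin²(π/68) ⇒ √(1−ρ_J²) = sin(π/68) = 0.0461835.
So ω* = 2/1.0461835 = 1.911711 (Young).
ρ(B_{ω*}) = ω*−1 = 0.911711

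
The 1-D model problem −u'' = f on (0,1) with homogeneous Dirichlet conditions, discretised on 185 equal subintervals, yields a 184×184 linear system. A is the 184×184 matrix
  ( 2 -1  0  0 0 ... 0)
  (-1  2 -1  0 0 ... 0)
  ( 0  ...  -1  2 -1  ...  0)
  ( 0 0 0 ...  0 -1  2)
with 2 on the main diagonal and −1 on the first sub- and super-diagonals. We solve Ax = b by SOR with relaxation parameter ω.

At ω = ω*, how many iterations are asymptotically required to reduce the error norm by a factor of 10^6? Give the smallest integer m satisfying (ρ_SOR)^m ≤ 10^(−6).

With n=184, ρ(Jacobi) = cos(π/185) = 0.9998558.
root = sin(π/185) = 0.0169808  (since 1−cos² = sin²).
ω* = 2/(1 + 0.0169808) = 2/1.0169808 = 1.9666055.
ρ(B_{ω*}) = ω*−1 = 0.9666055
m ≥ 6·ln10 / (−ln 0.9666055) = 406.759; smallest integer m = 407.

m = 407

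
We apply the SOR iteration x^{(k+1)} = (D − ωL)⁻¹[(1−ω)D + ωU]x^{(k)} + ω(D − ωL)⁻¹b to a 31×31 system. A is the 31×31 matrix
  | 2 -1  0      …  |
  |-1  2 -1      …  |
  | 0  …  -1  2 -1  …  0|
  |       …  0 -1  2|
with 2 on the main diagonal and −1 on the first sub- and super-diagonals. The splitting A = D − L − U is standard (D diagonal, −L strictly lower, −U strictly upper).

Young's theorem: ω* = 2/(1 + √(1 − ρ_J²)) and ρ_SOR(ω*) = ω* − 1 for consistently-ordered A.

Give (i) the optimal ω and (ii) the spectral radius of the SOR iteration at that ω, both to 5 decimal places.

ρ_J = max_k |cos(kπ/32)| = cos(π/32) = 0.99518
root = sin(π/32) = 0.098017  (since 1−cos² = sin²).
ω* = 2/(1+0.098017) = 1.82147
ρ_SOR = ω* − 1 = 1.82147 − 1 = 0.82147.

ω* = 1.82147, ρ_SOR = 0.82147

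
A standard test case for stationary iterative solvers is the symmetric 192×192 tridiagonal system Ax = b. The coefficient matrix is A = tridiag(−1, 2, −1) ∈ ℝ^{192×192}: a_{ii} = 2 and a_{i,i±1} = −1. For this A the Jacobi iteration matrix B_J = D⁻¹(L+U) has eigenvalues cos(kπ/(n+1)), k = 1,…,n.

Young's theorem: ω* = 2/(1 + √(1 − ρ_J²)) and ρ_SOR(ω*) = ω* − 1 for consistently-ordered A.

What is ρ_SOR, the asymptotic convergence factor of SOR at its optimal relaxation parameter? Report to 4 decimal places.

[ρ_J] n=192: ρ(B_J) = cos(π/(n+1)) = cos(π/193) = 0.9999.
root = sin(π/193) = 0.01628  (since 1−cos² = sin²).
ω* = 2/(1 + 0.01628) = 2/1.01628 = 1.9680.
and ρ(B_{ω*}) = 1.9680 − 1 = 0.9680.

ρ_SOR = 0.9680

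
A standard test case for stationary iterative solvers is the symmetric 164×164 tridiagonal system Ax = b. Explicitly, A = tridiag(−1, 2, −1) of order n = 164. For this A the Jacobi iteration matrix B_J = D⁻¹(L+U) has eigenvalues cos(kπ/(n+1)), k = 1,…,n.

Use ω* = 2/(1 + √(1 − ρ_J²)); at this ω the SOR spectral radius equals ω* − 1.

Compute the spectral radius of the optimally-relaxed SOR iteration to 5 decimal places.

½·tridiag(1,0,1) at n=164: λ_k = cos(kπ/165); max |λ| at k=1 ⇒ ρ_J = cos(π/165) ≈ 0.99982.
√(1 − cos²(π/165)) = sin(π/165) ≈ 0.019039.
So ω* = 2/1.019039 = 1.96263 (Young).
ρ_SOR = ω* − 1 = 1.96263 − 1 = 0.96263.

ρ_SOR = 0.96263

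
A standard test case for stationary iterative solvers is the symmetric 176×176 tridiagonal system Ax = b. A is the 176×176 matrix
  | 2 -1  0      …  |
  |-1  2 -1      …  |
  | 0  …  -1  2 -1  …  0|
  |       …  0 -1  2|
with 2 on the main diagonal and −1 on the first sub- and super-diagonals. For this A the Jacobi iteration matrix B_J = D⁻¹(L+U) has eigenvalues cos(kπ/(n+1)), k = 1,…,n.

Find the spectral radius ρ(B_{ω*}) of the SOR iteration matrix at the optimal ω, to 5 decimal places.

spectrum of D⁻¹(L+U) = {cos(kπ/177) : 1≤k≤176}; ρ_J = cos(π/177) = 0.99984.
root = sin(π/177) = 0.017748  (since 1−cos² = sin²).
ω* = 2/(1+0.017748) = 1.96512
Hence ρ(B_{ω*}) = 1.96512 − 1 = 0.96512.

ρ_SOR = 0.96512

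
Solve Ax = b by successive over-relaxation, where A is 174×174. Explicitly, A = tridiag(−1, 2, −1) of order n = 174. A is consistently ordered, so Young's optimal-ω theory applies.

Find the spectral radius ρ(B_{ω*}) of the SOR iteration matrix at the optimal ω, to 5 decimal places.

[ρ_J] n=174: ρ(B_J) = cos(π/(n+1)) = cos(π/175) = 0.99984.
√(1−ρ_J²) simplifies to sin(π/175) = 0.017951.
ω* = 2/(1 + 0.017951) = 2/1.017951 = 1.96473.
At ω = 1.96473 every |λ(B_ω)| = ω−1, so ρ_SOR = 0.96473.

ρ_SOR = 0.96473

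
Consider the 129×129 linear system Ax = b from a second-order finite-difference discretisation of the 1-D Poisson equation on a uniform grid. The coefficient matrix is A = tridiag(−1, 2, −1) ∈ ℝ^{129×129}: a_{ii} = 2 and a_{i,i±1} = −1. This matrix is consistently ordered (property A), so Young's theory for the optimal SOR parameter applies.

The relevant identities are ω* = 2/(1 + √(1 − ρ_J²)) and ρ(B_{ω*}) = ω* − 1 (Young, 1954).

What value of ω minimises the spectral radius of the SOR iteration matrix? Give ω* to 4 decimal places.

ρ_J = max_k |cos(kπ/130)| = cos(π/130) = 0.9997
1 − cos²(π/130) = sin²(π/130) ⇒ √(1−ρ_J²) = sin(π/130) = 0.02416.
Young: ω* = 2/(1+√(1−ρ_J²)) = 2/(1+0.02416) = 2/1.02416 = 1.9528.
At ω = 1.9528 every |λ(B_ω)| = ω−1, so ρ_SOR = 0.9528.

ω* = 1.9528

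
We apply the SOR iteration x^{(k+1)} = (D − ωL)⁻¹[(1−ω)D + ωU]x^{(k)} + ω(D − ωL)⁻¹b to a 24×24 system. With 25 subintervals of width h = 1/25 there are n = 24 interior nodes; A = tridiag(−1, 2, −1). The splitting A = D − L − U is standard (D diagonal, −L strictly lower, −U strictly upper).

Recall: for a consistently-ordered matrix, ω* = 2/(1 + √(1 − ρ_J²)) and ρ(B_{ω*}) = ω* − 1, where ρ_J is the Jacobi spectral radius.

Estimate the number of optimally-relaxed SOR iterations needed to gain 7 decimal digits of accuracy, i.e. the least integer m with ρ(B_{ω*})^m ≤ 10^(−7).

spectrum of D⁻¹(L+U) = {cos(kπ/25) : 1≤k≤24}; ρ_J = cos(π/25) = 0.9921147.
√(1−ρ_J²) simplifies to sin(π/25) = 0.1253332.
ω* = 2/(1+0.1253332) = 1.7772514
and ρ(B_{ω*}) = 1.7772514 − 1 = 0.7772514.
7·ln10 = 16.1181; −ln(0.7772514) = 0.251991; m = ⌈16.1181/0.251991⌉ = ⌈63.963⌉ = 64.

m = 64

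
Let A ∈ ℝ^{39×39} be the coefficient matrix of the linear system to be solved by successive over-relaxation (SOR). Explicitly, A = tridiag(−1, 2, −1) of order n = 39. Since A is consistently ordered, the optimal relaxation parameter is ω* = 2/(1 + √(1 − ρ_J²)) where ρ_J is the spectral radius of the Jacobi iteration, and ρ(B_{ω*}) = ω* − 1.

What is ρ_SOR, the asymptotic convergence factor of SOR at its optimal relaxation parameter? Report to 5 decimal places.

ρ_SOR = 0.85450

B_J for the 39×39 system has eigenvalues cos(kπ/40); ρ_J = cos(π/40) = 0.99692.
1 − cos²(π/40) = sin²(π/40) ⇒ √(1−ρ_J²) = sin(π/40) = 0.078459.
So ω* = 2/1.078459 = 1.85450 (Young).
ρ_SOR = ω* − 1 = 1.85450 − 1 = 0.85450.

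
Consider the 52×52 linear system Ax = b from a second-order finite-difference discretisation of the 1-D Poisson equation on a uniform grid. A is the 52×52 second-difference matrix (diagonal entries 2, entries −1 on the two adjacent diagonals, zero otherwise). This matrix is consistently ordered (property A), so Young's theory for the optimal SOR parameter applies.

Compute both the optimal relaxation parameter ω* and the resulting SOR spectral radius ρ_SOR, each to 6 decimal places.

spectrum of D⁻¹(L+U) = {cos(kπ/53) : 1≤k≤52}; ρ_J = cos(π/53) = 0.998244.
root = sin(π/53) = 0.0592406  (since 1−cos² = sin²).
Then 2/(1+√(1−ρ_J²)) = 2/(1+0.0592406); ω* = 2/1.0592406 = 1.888145.
ρ(B_{ω*}) = ω*−1 = 0.888145

ω* = 1.888145, ρ_SOR = 0.888145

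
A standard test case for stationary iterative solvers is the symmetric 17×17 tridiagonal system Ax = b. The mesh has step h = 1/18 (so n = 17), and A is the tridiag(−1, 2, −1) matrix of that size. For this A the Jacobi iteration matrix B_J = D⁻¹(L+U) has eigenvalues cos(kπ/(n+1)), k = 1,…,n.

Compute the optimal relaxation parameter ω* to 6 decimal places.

B_J for the 17×17 system has eigenvalues cos(kπ/18); ρ_J = cos(π/18) = 0.984808.
1 − cos²(π/18) = sin²(π/18) ⇒ √(1−ρ_J²) = sin(π/18) = 0.1736482.
Then 2/(1+√(1−ρ_J²)) = 2/(1+0.1736482); ω* = 2/1.1736482 = 1.704088.
ρ_SOR = ω* − 1 = 1.704088 − 1 = 0.704088.

ω* = 1.704088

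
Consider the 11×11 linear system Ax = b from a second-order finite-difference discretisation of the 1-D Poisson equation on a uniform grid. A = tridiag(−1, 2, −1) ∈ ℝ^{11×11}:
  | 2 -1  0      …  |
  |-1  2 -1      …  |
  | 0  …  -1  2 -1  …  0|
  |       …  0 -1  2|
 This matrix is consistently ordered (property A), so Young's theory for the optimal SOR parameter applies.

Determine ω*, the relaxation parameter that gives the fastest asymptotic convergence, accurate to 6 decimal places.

ω* = 1.588791

ρ_J = max_k |cos(kπ/12)| = cos(π/12) = 0.965926
√(1−ρ_J²) = |sin(π/12)| = 0.2588190
ω* = 2 / (1 + 0.2588190) = 2 / 1.2588190 ≈ 1.588791.
ρ_SOR = ω* − 1 ≈ 0.588791.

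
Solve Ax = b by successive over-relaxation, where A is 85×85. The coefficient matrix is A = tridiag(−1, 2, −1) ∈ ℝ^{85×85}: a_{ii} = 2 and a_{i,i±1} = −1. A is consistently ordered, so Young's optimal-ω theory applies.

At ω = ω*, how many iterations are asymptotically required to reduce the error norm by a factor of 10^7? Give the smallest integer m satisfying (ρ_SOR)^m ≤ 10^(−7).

m = 221

½·tridiag(1,0,1) at n=85: λ_k = cos(kπ/86); max |λ| at k=1 ⇒ ρ_J = cos(π/86) ≈ 0.9993328.
√(1−ρ_J²) = |sin(π/86)| = 0.0365220
[ω*] 2 ÷ (1 + 0.0365220) = 2 ÷ 1.0365220 = 1.9295297.
At ω = 1.9295297 every |λ(B_ω)| = ω−1, so ρ_SOR = 0.9295297.
ρ_SOR^m ≤ 10^(−7) ⇔ m ≥ 7·ln10/(−ln 0.9295297) = 16.1181/0.0730765 = 220.565; m = ⌈220.565⌉ = 221.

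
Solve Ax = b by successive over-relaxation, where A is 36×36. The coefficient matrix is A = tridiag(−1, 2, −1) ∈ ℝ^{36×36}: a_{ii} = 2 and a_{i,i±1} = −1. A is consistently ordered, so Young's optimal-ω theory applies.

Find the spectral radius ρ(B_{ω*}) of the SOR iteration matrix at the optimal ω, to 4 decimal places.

ρ_J = max_k |cos(kπ/37)| = cos(π/37) = 0.9964
1 − cos²(π/37) = sin²(π/37) ⇒ √(1−ρ_J²) = sin(π/37) = 0.08481.
Young: ω* = 2/(1+√(1−ρ_J²)) = 2/(1+0.08481) = 2/1.08481 = 1.8436.
ρ_SOR = ω* − 1 = 1.8436 − 1 = 0.8436.

ρ_SOR = 0.8436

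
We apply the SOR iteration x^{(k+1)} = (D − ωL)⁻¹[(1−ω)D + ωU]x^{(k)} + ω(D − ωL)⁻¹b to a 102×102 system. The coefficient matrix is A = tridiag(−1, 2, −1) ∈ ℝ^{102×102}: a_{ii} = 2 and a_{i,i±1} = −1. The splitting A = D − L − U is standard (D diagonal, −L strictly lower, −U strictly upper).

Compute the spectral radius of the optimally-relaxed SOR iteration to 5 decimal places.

ρ_SOR = 0.94081

B_J for the 102×102 system has eigenvalues cos(kπ/103); ρ_J = cos(π/103) = 0.99953.
1 − cos²(π/103) = sin²(π/103) ⇒ √(1−ρ_J²) = sin(π/103) = 0.030496.
[ω*] 2 ÷ (1 + 0.030496) = 2 ÷ 1.030496 = 1.94081.
[ρ_SOR] ω* − 1 = 0.94081.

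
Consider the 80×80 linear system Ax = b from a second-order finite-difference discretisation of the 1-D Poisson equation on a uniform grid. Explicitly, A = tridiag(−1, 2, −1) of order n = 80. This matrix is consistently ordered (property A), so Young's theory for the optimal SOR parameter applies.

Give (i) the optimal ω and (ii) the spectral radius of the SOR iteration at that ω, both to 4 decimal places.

B_J for the 80×80 system has eigenvalues cos(kπ/81); ρ_J = cos(π/81) = 0.9992.
root = sin(π/81) = 0.03878  (since 1−cos² = sin²).
Then 2/(1+√(1−ρ_J²)) = 2/(1+0.03878); ω* = 2/1.03878 = 1.9253.
Hence ρ(B_{ω*}) = 1.9253 − 1 = 0.9253.

ω* = 1.9253, ρ_SOR = 0.9253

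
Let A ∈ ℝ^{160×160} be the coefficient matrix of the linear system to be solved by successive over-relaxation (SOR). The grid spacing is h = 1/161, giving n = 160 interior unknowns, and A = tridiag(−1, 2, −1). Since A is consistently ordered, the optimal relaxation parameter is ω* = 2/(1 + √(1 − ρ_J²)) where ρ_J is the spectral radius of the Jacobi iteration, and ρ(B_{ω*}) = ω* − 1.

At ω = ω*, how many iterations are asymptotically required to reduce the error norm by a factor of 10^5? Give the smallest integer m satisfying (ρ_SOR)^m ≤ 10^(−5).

m = 295

spectrum of D⁻¹(L+U) = {cos(kπ/161) : 1≤k≤160}; ρ_J = cos(π/161) = 0.9998096.
√(1−ρ_J²) simplifies to sin(π/161) = 0.0195118.
ω* = 2/(1+0.0195118) = 1.9617232
At ω = 1.9617232 every |λ(B_ω)| = ω−1, so ρ_SOR = 0.9617232.
Need (0.9617232)^m ≤ 10^(−5): m ≥ 5·ln10/|ln 0.9617232| = 11.5129/0.0390286 = 294.986 ⇒ m = 295.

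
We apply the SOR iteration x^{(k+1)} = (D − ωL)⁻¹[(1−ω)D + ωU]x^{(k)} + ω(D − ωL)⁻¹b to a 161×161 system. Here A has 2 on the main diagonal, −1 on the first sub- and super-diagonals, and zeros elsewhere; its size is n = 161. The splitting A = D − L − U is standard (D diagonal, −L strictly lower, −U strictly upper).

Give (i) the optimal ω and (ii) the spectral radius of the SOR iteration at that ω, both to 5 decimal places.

n=161: λ(B_J) = 1 − λ(A)/2 = cos(kπ/162); k=1 gives ρ_J = 0.99981.
root = sin(π/162) = 0.019391  (since 1−cos² = sin²).
So ω* = 2/1.019391 = 1.96196 (Young).
ρ_SOR = ω* − 1 ≈ 0.96196.

ω* = 1.96196, ρ_SOR = 0.96196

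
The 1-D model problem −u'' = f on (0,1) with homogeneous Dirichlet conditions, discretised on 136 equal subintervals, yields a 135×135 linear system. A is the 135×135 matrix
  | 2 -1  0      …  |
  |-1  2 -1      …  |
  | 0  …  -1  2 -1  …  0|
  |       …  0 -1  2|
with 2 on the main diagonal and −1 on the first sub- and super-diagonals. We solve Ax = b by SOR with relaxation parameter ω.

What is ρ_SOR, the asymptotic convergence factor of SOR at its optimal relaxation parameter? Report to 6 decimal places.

½·tridiag(1,0,1) at n=135: λ_k = cos(kπ/136); max |λ| at k=1 ⇒ ρ_J = cos(π/136) ≈ 0.999733.
1 − cos²(π/136) = sin²(π/136) ⇒ √(1−ρ_J²) = sin(π/136) = 0.0230979.
So ω* = 2/1.0230979 = 1.954847 (Young).
Hence ρ(B_{ω*}) = 1.954847 − 1 = 0.954847.

ρ_SOR = 0.954847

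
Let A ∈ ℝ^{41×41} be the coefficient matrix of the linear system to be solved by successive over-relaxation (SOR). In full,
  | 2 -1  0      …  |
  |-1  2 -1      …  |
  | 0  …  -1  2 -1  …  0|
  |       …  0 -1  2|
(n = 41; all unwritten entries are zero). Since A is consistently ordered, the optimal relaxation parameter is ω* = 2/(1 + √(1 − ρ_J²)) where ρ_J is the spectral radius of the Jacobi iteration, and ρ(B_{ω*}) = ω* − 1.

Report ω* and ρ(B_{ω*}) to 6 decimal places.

n=41: λ(B_J) = 1 − λ(A)/2 = cos(kπ/42); k=1 gives ρ_J = 0.997204.
√(1−ρ_J²) = |sin(π/42)| = 0.0747301
ω* = 2 / (1 + 0.0747301) = 2 / 1.0747301 ≈ 1.860932.
and ρ(B_{ω*}) = 1.860932 − 1 = 0.860932.

ω* = 1.860932, ρ_SOR = 0.860932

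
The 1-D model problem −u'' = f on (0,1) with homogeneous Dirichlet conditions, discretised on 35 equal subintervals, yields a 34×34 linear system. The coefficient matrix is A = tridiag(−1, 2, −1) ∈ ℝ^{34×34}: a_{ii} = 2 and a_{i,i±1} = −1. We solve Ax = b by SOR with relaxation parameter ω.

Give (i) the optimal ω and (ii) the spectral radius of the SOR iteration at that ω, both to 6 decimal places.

½·tridiag(1,0,1) at n=34: λ_k = cos(kπ/35); max |λ| at k=1 ⇒ ρ_J = cos(π/35) ≈ 0.995974.
1 − cos²(π/35) = sin²(π/35) ⇒ √(1−ρ_J²) = sin(π/35) = 0.0896393.
ω* = 2/(1+0.0896393) = 1.835470
ρ(B_{ω*}) = ω*−1 = 0.835470

ω* = 1.835470, ρ_SOR = 0.835470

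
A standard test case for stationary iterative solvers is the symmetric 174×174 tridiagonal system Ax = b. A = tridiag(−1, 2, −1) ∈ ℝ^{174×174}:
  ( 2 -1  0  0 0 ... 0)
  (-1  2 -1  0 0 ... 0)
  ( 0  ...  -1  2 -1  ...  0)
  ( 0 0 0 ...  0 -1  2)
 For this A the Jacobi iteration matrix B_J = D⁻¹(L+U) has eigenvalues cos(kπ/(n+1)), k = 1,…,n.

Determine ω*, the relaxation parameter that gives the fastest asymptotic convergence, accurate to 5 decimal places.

B_J for the 174×174 system has eigenvalues cos(kπ/175); ρ_J = cos(π/175) = 0.99984.
root = sin(π/175) = 0.017951  (since 1−cos² = sin²).
So ω* = 2/1.017951 = 1.96473 (Young).
At ω = 1.96473 every |λ(B_ω)| = ω−1, so ρ_SOR = 0.96473.

ω* = 1.96473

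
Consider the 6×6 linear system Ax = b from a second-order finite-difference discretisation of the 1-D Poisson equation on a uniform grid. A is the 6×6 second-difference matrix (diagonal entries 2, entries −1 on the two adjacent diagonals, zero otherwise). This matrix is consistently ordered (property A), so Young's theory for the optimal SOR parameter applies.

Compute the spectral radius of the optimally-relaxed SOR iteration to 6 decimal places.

ρ_SOR = 0.394813

½·tridiag(1,0,1) at n=6: λ_k = cos(kπ/7); max |λ| at k=1 ⇒ ρ_J = cos(π/7) ≈ 0.900969.
1 − cos²(π/7) = sin²(π/7) ⇒ √(1−ρ_J²) = sin(π/7) = 0.4338837.
So ω* = 2/1.4338837 = 1.394813 (Young).
Hence ρ(B_{ω*}) = 1.394813 − 1 = 0.394813.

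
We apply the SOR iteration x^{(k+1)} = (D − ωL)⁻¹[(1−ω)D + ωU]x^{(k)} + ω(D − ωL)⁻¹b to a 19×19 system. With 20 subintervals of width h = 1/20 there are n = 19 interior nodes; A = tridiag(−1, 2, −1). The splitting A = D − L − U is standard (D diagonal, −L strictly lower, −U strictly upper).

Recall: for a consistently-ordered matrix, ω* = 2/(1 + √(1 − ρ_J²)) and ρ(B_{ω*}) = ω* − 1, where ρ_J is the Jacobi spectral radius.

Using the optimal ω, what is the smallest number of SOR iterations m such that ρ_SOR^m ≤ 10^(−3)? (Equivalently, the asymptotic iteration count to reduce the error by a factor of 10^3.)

[ρ_J] n=19: ρ(B_J) = cos(π/(n+1)) = cos(π/20) = 0.9876883.
√(1 − cos²(π/20)) = sin(π/20) ≈ 0.1564345.
ω* = 2/(1+0.1564345) = 1.7294538
ρ_SOR = ω* − 1 = 1.7294538 − 1 = 0.7294538.
(0.7294538)^m ≤ 10^{−3}  ⇒  m·ln(0.7294538) ≤ −3·ln10  ⇒  m ≥ 21.897  ⇒  m = 22

m = 22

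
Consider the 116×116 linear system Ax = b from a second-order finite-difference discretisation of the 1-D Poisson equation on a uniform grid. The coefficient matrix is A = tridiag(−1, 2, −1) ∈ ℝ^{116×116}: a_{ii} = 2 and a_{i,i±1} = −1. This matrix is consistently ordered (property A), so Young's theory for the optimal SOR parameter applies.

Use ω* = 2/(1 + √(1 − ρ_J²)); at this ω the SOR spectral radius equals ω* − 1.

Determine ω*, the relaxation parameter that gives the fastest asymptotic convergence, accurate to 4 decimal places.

[ρ_J] n=116: ρ(B_J) = cos(π/(n+1)) = cos(π/117) = 0.9996.
√(1−ρ_J²) simplifies to sin(π/117) = 0.02685.
So ω* = 2/1.02685 = 1.9477 (Young).
ρ_SOR = ω* − 1 = 1.9477 − 1 = 0.9477.

ω* = 1.9477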